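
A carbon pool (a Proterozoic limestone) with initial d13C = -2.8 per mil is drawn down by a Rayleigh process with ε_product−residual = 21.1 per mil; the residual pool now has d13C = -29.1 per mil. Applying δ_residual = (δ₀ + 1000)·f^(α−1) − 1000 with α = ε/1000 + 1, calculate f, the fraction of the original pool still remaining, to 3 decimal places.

0.282

α − 1 = ε/1000 = 0.0211
(δ_res + 1000)/(δ₀ + 1000) = (-29.1 + 1000)/(-2.8 + 1000) = 970.9/997.2 = 0.973626
f = 0.973626^(1/0.0211) = exp(ln(0.973626)/0.0211) = exp(-0.02673/0.0211)
f = exp(-1.2667) = 0.2818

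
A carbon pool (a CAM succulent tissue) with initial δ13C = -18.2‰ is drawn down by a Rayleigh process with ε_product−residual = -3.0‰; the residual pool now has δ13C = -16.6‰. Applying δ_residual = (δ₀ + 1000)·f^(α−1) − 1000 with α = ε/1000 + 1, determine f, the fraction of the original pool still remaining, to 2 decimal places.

α − 1 = ε/1000 = -0.0030
(δ_res + 1000)/(δ₀ + 1000) = (-16.6 + 1000)/(-18.2 + 1000) = 983.4/981.8 = 1.001630
f = 1.001630^(1/-0.0030) = exp(ln(1.001630)/-0.0030) = exp(0.00163/-0.0030)
f = exp(-0.5428) = 0.5811

0.58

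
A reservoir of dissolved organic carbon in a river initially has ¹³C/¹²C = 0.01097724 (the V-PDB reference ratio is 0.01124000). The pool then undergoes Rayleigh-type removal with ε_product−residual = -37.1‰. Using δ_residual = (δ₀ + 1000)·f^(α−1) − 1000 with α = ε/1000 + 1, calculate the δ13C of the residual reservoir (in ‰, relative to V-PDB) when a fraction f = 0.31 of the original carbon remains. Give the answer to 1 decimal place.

20.0‰

δ₀ = (0.01097724/0.01124000 − 1)×1000 = (0.976623 − 1)×1000 = -23.377‰
α − 1 = ε/1000 = -0.0371
f^(α−1) = 0.31^(-0.0371) = 1.044409
δ_res = (-23.377 + 1000) × 1.044409 − 1000 = 1019.993 − 1000 = 19.99‰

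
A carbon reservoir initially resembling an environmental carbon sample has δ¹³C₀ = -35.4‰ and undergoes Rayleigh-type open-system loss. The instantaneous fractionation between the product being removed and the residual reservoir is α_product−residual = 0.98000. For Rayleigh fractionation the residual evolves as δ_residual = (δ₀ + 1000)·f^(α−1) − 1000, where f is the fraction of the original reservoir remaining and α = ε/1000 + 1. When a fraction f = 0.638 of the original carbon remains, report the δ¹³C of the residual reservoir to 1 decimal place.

Rayleigh residual: δ_res = (δ₀ + 1000)·f^(α−1) − 1000
α − 1 = -0.02000
f^(α−1) = 0.638^(-0.02000) = 1.009029
δ_res = (-35.4 + 1000) × 1.009029 − 1000 = 973.309 − 1000 = -26.69‰

-26.7‰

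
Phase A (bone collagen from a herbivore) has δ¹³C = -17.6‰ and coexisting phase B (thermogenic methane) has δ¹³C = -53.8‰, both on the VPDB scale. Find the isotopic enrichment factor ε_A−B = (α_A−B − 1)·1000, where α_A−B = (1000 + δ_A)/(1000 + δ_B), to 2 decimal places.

α_A−B = (1000 + -17.6) / (1000 + -53.8) = 982.4 / 946.2 = 1.038258
ε_A−B = (1.038258 − 1) × 1000 = 38.258‰
(The approximation ε ≈ δ_A − δ_B would give 36.2‰.)

38.26‰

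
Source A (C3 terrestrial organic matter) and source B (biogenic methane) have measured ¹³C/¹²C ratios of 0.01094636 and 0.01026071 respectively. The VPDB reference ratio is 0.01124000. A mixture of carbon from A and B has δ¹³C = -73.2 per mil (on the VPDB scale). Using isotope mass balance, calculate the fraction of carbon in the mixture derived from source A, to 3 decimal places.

0.228

δ_A = (0.01094636/0.01124000 − 1)×1000 = (0.973875 − 1)×1000 = -26.125 per mil
δ_B = (0.01026071/0.01124000 − 1)×1000 = (0.912875 − 1)×1000 = -87.125 per mil
f_A = (δ_mix − δ_B)/(δ_A − δ_B) = (-73.2 − (-87.125))/(-26.125 − (-87.125))
f_A = 13.925 / 61.001 = 0.2283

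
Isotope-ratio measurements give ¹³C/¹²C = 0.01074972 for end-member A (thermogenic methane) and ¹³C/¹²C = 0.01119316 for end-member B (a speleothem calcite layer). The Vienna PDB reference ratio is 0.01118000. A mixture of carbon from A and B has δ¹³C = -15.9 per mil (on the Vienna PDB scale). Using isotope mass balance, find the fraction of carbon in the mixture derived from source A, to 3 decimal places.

δ_A = (0.01074972/0.01118000 − 1)×1000 = (0.961513 − 1)×1000 = -38.487 per mil
δ_B = (0.01119316/0.01118000 − 1)×1000 = (1.001177 − 1)×1000 = 1.177 per mil
f_A = (δ_mix − δ_B)/(δ_A − δ_B) = (-15.9 − (1.177))/(-38.487 − (1.177))
f_A = -17.077 / -39.664 = 0.4305

0.431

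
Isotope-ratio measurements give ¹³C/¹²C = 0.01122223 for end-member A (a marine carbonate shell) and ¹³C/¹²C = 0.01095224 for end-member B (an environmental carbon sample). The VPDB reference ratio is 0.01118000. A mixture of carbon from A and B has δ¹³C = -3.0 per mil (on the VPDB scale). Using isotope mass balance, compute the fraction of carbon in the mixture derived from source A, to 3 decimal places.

δ_A = (0.01122223/0.01118000 − 1)×1000 = (1.003777 − 1)×1000 = 3.777 per mil
δ_B = (0.01095224/0.01118000 − 1)×1000 = (0.979628 − 1)×1000 = -20.372 per mil
f_A = (δ_mix − δ_B)/(δ_A − δ_B) = (-3.0 − (-20.372))/(3.777 − (-20.372))
f_A = 17.372 / 24.149 = 0.7194

0.719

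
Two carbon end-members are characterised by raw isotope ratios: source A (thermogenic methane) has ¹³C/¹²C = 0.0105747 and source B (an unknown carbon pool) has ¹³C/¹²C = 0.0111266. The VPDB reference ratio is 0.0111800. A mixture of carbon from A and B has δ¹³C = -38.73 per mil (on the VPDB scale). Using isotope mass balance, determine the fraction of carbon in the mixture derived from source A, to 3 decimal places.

0.688

δ_A = (0.0105747/0.0111800 − 1)×1000 = (0.945859 − 1)×1000 = -54.141 per mil
δ_B = (0.0111266/0.0111800 − 1)×1000 = (0.995224 − 1)×1000 = -4.776 per mil
f_A = (δ_mix − δ_B)/(δ_A − δ_B) = (-38.73 − (-4.776))/(-54.141 − (-4.776))
f_A = -33.954 / -49.365 = 0.6878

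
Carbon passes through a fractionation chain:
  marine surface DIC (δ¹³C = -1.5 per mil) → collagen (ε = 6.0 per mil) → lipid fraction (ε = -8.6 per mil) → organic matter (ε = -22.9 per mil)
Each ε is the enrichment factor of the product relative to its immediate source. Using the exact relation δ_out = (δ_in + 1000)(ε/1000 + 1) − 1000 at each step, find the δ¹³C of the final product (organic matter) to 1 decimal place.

-27.0 per mil

step 1: δ = (-1.50 + 1000)·(6.0/1000 + 1) − 1000 = 4.49 per mil
step 2: δ = (4.49 + 1000)·(-8.6/1000 + 1) − 1000 = -4.15 per mil
step 3: δ = (-4.15 + 1000)·(-22.9/1000 + 1) − 1000 = -26.95 per mil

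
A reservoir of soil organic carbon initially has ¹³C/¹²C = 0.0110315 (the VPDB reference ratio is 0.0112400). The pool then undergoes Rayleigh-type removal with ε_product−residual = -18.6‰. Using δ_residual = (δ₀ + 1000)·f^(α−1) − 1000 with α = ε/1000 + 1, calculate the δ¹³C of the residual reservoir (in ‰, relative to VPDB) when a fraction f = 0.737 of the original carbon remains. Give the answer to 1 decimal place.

δ₀ = (0.0110315/0.0112400 − 1)×1000 = (0.981450 − 1)×1000 = -18.550‰
α − 1 = ε/1000 = -0.0186
f^(α−1) = 0.737^(-0.0186) = 1.005692
δ_res = (-18.550 + 1000) × 1.005692 − 1000 = 987.037 − 1000 = -12.96‰

-13.0‰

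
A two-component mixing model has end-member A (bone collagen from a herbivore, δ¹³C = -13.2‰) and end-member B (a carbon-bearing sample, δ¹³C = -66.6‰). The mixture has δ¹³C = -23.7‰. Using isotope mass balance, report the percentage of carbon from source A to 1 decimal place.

δ_mix = f_A·δ_A + (1 − f_A)·δ_B  ⇒  f_A = (δ_mix − δ_B)/(δ_A − δ_B)
f_A = (-23.7 − (-66.6)) / (-13.2 − (-66.6))
f_A = 42.9 / 53.4 = 0.8034

80.3%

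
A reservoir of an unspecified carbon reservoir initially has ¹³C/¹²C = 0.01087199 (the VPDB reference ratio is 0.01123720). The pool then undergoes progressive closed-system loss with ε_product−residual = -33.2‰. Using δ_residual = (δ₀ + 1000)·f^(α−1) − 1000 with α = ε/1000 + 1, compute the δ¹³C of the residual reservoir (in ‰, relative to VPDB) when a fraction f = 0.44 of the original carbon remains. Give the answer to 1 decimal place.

δ₀ = (0.01087199/0.01123720 − 1)×1000 = (0.967500 − 1)×1000 = -32.500‰
α − 1 = ε/1000 = -0.0332
f^(α−1) = 0.44^(-0.0332) = 1.027631
δ_res = (-32.500 + 1000) × 1.027631 − 1000 = 994.233 − 1000 = -5.77‰

-5.8‰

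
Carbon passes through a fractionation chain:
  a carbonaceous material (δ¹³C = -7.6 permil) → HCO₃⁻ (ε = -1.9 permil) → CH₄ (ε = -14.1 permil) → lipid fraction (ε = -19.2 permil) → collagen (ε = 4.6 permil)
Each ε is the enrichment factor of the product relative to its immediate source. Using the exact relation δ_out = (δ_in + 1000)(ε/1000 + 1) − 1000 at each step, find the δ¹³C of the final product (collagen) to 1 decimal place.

step 1: δ = (-7.60 + 1000)·(-1.9/1000 + 1) − 1000 = -9.49 permil
step 2: δ = (-9.49 + 1000)·(-14.1/1000 + 1) − 1000 = -23.45 permil
step 3: δ = (-23.45 + 1000)·(-19.2/1000 + 1) − 1000 = -42.20 permil
step 4: δ = (-42.20 + 1000)·(4.6/1000 + 1) − 1000 = -37.80 permil

-37.8 permil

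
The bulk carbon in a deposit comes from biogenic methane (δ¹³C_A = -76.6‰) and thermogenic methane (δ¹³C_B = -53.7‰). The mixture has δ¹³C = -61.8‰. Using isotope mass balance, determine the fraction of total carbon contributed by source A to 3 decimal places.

0.354

δ_mix = f_A·δ_A + (1 − f_A)·δ_B  ⇒  f_A = (δ_mix − δ_B)/(δ_A − δ_B)
f_A = (-61.8 − (-53.7)) / (-76.6 − (-53.7))
f_A = -8.1 / -22.9 = 0.3537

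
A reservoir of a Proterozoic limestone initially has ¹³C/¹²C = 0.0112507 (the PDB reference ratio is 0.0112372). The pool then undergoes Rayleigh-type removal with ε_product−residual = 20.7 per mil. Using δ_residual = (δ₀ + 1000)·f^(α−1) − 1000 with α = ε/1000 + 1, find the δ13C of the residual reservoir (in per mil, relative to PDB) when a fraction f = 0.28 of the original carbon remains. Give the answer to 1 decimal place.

-24.8 per mil

δ₀ = (0.0112507/0.0112372 − 1)×1000 = (1.001201 − 1)×1000 = 1.201 per mil
α − 1 = ε/1000 = 0.0207
f^(α−1) = 0.28^(0.0207) = 0.973994
δ_res = (1.201 + 1000) × 0.973994 − 1000 = 975.164 − 1000 = -24.84 per mil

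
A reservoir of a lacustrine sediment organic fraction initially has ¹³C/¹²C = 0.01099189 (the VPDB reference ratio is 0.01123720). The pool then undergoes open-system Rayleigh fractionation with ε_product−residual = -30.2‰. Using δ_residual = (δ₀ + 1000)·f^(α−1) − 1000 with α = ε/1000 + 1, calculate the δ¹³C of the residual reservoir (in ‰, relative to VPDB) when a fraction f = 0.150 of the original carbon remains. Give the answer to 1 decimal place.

δ₀ = (0.01099189/0.01123720 − 1)×1000 = (0.978170 − 1)×1000 = -21.830‰
α − 1 = ε/1000 = -0.0302
f^(α−1) = 0.150^(-0.0302) = 1.058966
δ_res = (-21.830 + 1000) × 1.058966 − 1000 = 1035.849 − 1000 = 35.85‰

35.8‰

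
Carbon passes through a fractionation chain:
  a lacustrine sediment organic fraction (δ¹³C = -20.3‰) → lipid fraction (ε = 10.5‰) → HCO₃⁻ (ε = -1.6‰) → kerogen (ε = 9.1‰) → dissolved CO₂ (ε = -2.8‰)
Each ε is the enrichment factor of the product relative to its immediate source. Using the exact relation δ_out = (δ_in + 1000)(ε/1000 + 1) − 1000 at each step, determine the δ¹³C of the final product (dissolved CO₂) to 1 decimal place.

-5.4‰

step 1: δ = (-20.30 + 1000)·(10.5/1000 + 1) − 1000 = -10.01‰
step 2: δ = (-10.01 + 1000)·(-1.6/1000 + 1) − 1000 = -11.60‰
step 3: δ = (-11.60 + 1000)·(9.1/1000 + 1) − 1000 = -2.60‰
step 4: δ = (-2.60 + 1000)·(-2.8/1000 + 1) − 1000 = -5.40‰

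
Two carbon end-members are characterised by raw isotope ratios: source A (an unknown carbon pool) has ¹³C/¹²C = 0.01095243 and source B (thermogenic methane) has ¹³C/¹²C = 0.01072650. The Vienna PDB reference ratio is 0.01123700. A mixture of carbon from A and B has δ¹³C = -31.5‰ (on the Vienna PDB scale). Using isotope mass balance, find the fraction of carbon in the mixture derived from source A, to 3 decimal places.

δ_A = (0.01095243/0.01123700 − 1)×1000 = (0.974676 − 1)×1000 = -25.324‰
δ_B = (0.01072650/0.01123700 − 1)×1000 = (0.954570 − 1)×1000 = -45.430‰
f_A = (δ_mix − δ_B)/(δ_A − δ_B) = (-31.5 − (-45.430))/(-25.324 − (-45.430))
f_A = 13.930 / 20.106 = 0.6928

0.693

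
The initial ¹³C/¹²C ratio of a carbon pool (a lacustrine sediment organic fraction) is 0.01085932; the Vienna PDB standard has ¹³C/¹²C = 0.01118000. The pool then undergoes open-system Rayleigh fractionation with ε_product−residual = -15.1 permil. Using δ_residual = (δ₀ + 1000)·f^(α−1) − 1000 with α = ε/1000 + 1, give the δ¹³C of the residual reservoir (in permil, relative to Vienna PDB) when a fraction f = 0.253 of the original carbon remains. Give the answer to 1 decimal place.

δ₀ = (0.01085932/0.01118000 − 1)×1000 = (0.971317 − 1)×1000 = -28.683 permil
α − 1 = ε/1000 = -0.0151
f^(α−1) = 0.253^(-0.0151) = 1.020970
δ_res = (-28.683 + 1000) × 1.020970 − 1000 = 991.685 − 1000 = -8.32 permil

-8.3 permil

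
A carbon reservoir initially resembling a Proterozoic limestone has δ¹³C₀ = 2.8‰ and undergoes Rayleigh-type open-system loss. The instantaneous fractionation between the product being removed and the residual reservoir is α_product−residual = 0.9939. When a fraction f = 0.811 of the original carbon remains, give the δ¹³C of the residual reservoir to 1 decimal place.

Rayleigh residual: δ_res = (δ₀ + 1000)·f^(α−1) − 1000
α − 1 = -0.00610
f^(α−1) = 0.811^(-0.00610) = 1.001279
δ_res = (2.8 + 1000) × 1.001279 − 1000 = 1004.082 − 1000 = 4.08‰

4.1‰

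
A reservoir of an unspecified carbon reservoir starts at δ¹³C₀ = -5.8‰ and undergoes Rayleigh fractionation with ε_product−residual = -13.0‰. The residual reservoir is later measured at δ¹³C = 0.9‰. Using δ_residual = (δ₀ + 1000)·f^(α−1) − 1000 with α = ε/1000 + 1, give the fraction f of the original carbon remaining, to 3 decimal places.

α − 1 = ε/1000 = -0.0130
(δ_res + 1000)/(δ₀ + 1000) = (0.9 + 1000)/(-5.8 + 1000) = 1000.9/994.2 = 1.006739
f = 1.006739^(1/-0.0130) = exp(ln(1.006739)/-0.0130) = exp(0.00672/-0.0130)
f = exp(-0.5167) = 0.5965

0.597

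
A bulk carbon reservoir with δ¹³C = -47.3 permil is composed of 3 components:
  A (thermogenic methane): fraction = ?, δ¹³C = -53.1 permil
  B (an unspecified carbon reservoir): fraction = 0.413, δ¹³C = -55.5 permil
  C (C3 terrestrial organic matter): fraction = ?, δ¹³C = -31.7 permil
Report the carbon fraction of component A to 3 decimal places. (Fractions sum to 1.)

0.270

Let f_A and f_C be the unknown fractions; fractions sum to 1 so f_A + f_C = 0.587.
Mass balance: Σ fᵢ·δᵢ = δ_bulk ⇒ f_A·(-53.1) + f_C·(-31.7) = -47.3 − (-22.921) = -24.378
Substitute f_C = 0.587 − f_A:
f_A·(-53.1 − -31.7) = -24.378 − 0.587×(-31.7) = -5.771
f_A = -5.771 / -21.4 = 0.2697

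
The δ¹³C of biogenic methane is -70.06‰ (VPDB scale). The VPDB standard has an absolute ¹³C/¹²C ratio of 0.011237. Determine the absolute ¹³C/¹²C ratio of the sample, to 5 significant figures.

0.010450

R_sample = R_standard × (δ¹³C/1000 + 1)
R_sample = 0.011237 × (-70.06/1000 + 1) = 0.011237 × 0.929940
R_sample = 0.0104497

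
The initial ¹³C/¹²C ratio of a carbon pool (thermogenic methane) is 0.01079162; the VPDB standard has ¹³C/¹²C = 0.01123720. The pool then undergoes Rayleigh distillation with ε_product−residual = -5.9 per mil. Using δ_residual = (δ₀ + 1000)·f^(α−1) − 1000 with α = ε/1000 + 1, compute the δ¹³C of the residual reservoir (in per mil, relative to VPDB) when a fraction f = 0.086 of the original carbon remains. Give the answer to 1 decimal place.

-25.6 per mil

δ₀ = (0.01079162/0.01123720 − 1)×1000 = (0.960348 − 1)×1000 = -39.652 per mil
α − 1 = ε/1000 = -0.0059
f^(α−1) = 0.086^(-0.0059) = 1.014580
δ_res = (-39.652 + 1000) × 1.014580 − 1000 = 974.350 − 1000 = -25.65 per mil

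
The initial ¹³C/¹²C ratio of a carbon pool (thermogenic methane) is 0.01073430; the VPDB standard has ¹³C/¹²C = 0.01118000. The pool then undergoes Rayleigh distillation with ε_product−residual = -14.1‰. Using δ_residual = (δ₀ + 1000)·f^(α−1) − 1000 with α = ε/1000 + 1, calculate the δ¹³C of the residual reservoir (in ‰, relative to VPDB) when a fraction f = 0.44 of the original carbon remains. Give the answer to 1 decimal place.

-28.7‰

δ₀ = (0.01073430/0.01118000 − 1)×1000 = (0.960134 − 1)×1000 = -39.866‰
α − 1 = ε/1000 = -0.0141
f^(α−1) = 0.44^(-0.0141) = 1.011643
δ_res = (-39.866 + 1000) × 1.011643 − 1000 = 971.313 − 1000 = -28.69‰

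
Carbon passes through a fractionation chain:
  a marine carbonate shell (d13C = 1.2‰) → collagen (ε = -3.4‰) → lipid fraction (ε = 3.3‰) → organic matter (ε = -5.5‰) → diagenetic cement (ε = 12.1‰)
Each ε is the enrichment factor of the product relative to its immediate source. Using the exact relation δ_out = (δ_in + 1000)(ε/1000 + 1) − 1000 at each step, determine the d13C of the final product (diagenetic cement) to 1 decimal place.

step 1: δ = (1.20 + 1000)·(-3.4/1000 + 1) − 1000 = -2.20‰
step 2: δ = (-2.20 + 1000)·(3.3/1000 + 1) − 1000 = 1.09‰
step 3: δ = (1.09 + 1000)·(-5.5/1000 + 1) − 1000 = -4.42‰
step 4: δ = (-4.42 + 1000)·(12.1/1000 + 1) − 1000 = 7.63‰

7.6‰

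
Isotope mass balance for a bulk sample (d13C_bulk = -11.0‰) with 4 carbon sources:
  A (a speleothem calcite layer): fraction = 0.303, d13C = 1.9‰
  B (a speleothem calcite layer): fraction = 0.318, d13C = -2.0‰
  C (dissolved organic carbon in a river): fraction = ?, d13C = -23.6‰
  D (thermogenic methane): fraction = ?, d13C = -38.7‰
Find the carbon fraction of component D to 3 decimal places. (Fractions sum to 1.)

Let f_D and f_C be the unknown fractions; fractions sum to 1 so f_D + f_C = 0.379.
Mass balance: Σ fᵢ·δᵢ = δ_bulk ⇒ f_D·(-38.7) + f_C·(-23.6) = -11.0 − (-0.060) = -10.940
Substitute f_C = 0.379 − f_D:
f_D·(-38.7 − -23.6) = -10.940 − 0.379×(-23.6) = -1.995
f_D = -1.995 / -15.1 = 0.1321

0.132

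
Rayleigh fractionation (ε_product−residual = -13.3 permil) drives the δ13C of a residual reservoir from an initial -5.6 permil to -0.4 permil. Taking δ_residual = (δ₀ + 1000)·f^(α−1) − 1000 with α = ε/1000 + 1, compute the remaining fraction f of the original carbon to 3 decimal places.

α − 1 = ε/1000 = -0.0133
(δ_res + 1000)/(δ₀ + 1000) = (-0.4 + 1000)/(-5.6 + 1000) = 999.6/994.4 = 1.005229
f = 1.005229^(1/-0.0133) = exp(ln(1.005229)/-0.0133) = exp(0.00522/-0.0133)
f = exp(-0.3922) = 0.6756

0.676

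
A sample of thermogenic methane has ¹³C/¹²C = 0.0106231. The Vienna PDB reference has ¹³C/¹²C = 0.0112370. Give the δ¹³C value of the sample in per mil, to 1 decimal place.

δ¹³C = (R_sample / R_standard − 1) × 1000
R_sample / R_standard = 0.0106231 / 0.0112370 = 0.945368
δ¹³C = (0.945368 − 1) × 1000 = -54.63 per mil

-54.6 per mil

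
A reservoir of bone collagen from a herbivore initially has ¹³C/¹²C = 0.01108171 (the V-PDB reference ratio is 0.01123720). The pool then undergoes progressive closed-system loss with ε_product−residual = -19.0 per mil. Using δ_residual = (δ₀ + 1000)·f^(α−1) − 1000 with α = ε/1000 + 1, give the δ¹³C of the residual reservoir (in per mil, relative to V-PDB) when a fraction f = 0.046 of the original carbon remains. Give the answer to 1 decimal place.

45.6 per mil

δ₀ = (0.01108171/0.01123720 − 1)×1000 = (0.986163 − 1)×1000 = -13.837 per mil
α − 1 = ε/1000 = -0.0190
f^(α−1) = 0.046^(-0.0190) = 1.060248
δ_res = (-13.837 + 1000) × 1.060248 − 1000 = 1045.578 − 1000 = 45.58 per mil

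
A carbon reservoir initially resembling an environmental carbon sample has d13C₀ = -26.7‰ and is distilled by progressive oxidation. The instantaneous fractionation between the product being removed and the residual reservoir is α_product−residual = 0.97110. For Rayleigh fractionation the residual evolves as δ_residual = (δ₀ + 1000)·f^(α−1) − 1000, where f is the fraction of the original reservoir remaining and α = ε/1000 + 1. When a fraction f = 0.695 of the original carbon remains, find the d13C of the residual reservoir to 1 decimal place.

Rayleigh residual: δ_res = (δ₀ + 1000)·f^(α−1) − 1000
α − 1 = -0.02890
f^(α−1) = 0.695^(-0.02890) = 1.010571
δ_res = (-26.7 + 1000) × 1.010571 − 1000 = 983.588 − 1000 = -16.41‰

-16.4‰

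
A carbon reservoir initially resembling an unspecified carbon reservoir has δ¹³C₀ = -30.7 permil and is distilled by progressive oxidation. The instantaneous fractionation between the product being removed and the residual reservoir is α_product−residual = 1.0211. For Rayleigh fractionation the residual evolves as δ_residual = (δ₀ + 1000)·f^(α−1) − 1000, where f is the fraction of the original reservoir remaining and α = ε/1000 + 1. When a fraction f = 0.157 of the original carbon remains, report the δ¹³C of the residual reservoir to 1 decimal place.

-67.8 permil

Rayleigh residual: δ_res = (δ₀ + 1000)·f^(α−1) − 1000
α − 1 = 0.02110
f^(α−1) = 0.157^(0.02110) = 0.961686
δ_res = (-30.7 + 1000) × 0.961686 − 1000 = 932.163 − 1000 = -67.84 permil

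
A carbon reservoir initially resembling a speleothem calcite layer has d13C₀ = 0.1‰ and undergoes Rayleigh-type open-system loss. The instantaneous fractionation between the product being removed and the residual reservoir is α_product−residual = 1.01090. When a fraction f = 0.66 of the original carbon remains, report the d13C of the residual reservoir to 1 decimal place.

-4.4‰

Rayleigh residual: δ_res = (δ₀ + 1000)·f^(α−1) − 1000
α − 1 = 0.01090
f^(α−1) = 0.66^(0.01090) = 0.995481
δ_res = (0.1 + 1000) × 0.995481 − 1000 = 995.581 − 1000 = -4.42‰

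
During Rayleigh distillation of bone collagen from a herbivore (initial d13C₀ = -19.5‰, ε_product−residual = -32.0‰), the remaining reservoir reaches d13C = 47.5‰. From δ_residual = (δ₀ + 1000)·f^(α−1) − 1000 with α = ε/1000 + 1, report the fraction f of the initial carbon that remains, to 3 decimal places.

α − 1 = ε/1000 = -0.0320
(δ_res + 1000)/(δ₀ + 1000) = (47.5 + 1000)/(-19.5 + 1000) = 1047.5/980.5 = 1.068332
f = 1.068332^(1/-0.0320) = exp(ln(1.068332)/-0.0320) = exp(0.06610/-0.0320)
f = exp(-2.0656) = 0.1267

0.127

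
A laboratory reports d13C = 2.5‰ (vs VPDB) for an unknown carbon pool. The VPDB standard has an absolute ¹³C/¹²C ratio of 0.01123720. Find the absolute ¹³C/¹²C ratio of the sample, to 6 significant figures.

R_sample = R_standard × (d13C/1000 + 1)
R_sample = 0.01123720 × (2.5/1000 + 1) = 0.01123720 × 1.002500
R_sample = 0.0112653

0.0112653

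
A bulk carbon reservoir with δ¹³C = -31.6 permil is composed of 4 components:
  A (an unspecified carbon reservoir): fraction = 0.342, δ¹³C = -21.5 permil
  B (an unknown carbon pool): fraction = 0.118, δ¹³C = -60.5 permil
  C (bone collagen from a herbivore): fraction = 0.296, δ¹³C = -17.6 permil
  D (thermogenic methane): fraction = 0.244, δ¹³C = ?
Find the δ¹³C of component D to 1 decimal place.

Isotope mass balance: δ_bulk = Σ fᵢ·δᵢ.
-31.6 = 0.342×(-21.5) + 0.118×(-60.5) + 0.296×(-17.6) + 0.244×δ_D
0.244·δ_D = -31.6 − (-19.702) = -11.898
δ_D = -11.898 / 0.244 = -48.76 permil

-48.8 permil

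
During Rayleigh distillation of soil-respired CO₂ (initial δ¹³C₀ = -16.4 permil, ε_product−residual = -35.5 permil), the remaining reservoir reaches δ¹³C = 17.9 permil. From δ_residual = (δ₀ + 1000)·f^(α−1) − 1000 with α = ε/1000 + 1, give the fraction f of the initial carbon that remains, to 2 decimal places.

0.38

α − 1 = ε/1000 = -0.0355
(δ_res + 1000)/(δ₀ + 1000) = (17.9 + 1000)/(-16.4 + 1000) = 1017.9/983.6 = 1.034872
f = 1.034872^(1/-0.0355) = exp(ln(1.034872)/-0.0355) = exp(0.03428/-0.0355)
f = exp(-0.9656) = 0.3808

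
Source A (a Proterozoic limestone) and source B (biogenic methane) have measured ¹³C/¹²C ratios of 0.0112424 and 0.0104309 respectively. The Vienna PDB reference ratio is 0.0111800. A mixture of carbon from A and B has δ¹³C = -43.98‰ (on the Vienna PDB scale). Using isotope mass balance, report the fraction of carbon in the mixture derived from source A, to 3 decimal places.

0.317

δ_A = (0.0112424/0.0111800 − 1)×1000 = (1.005581 − 1)×1000 = 5.581‰
δ_B = (0.0104309/0.0111800 − 1)×1000 = (0.932996 − 1)×1000 = -67.004‰
f_A = (δ_mix − δ_B)/(δ_A − δ_B) = (-43.98 − (-67.004))/(5.581 − (-67.004))
f_A = 23.024 / 72.585 = 0.3172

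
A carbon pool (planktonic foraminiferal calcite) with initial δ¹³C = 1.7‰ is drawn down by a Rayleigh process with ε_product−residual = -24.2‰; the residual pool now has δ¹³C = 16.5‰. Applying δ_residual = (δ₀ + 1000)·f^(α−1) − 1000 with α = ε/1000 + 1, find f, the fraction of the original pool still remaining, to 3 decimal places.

α − 1 = ε/1000 = -0.0242
(δ_res + 1000)/(δ₀ + 1000) = (16.5 + 1000)/(1.7 + 1000) = 1016.5/1001.7 = 1.014775
f = 1.014775^(1/-0.0242) = exp(ln(1.014775)/-0.0242) = exp(0.01467/-0.0242)
f = exp(-0.6061) = 0.5455

0.545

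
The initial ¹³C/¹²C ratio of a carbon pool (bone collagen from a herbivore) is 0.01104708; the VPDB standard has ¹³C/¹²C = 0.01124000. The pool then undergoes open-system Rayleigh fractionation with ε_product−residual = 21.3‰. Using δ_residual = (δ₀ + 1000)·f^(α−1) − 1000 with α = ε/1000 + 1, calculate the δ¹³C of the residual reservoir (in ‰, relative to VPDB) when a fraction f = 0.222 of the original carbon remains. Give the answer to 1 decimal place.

-48.2‰

δ₀ = (0.01104708/0.01124000 − 1)×1000 = (0.982836 − 1)×1000 = -17.164‰
α − 1 = ε/1000 = 0.0213
f^(α−1) = 0.222^(0.0213) = 0.968450
δ_res = (-17.164 + 1000) × 0.968450 − 1000 = 951.828 − 1000 = -48.17‰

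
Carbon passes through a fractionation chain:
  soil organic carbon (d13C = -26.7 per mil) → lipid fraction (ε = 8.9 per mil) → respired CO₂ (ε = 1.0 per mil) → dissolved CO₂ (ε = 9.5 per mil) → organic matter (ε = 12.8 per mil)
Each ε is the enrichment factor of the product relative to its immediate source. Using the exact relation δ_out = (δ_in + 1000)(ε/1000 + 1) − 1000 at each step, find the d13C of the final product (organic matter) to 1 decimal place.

step 1: δ = (-26.70 + 1000)·(8.9/1000 + 1) − 1000 = -18.04 per mil
step 2: δ = (-18.04 + 1000)·(1.0/1000 + 1) − 1000 = -17.06 per mil
step 3: δ = (-17.06 + 1000)·(9.5/1000 + 1) − 1000 = -7.72 per mil
step 4: δ = (-7.72 + 1000)·(12.8/1000 + 1) − 1000 = 4.98 per mil

5.0 per mil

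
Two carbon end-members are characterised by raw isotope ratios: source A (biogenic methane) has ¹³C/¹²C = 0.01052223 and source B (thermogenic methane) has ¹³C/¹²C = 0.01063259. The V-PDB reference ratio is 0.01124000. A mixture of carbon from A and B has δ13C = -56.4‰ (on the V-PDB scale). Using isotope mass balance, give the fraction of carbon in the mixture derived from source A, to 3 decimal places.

δ_A = (0.01052223/0.01124000 − 1)×1000 = (0.936141 − 1)×1000 = -63.859‰
δ_B = (0.01063259/0.01124000 − 1)×1000 = (0.945960 − 1)×1000 = -54.040‰
f_A = (δ_mix − δ_B)/(δ_A − δ_B) = (-56.4 − (-54.040))/(-63.859 − (-54.040))
f_A = -2.360 / -9.819 = 0.2404

0.240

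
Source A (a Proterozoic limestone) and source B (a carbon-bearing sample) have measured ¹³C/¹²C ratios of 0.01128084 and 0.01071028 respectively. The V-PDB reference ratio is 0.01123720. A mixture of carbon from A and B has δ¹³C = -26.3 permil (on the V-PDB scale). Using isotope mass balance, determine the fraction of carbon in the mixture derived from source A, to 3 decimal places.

0.406

δ_A = (0.01128084/0.01123720 − 1)×1000 = (1.003884 − 1)×1000 = 3.884 permil
δ_B = (0.01071028/0.01123720 − 1)×1000 = (0.953109 − 1)×1000 = -46.891 permil
f_A = (δ_mix − δ_B)/(δ_A − δ_B) = (-26.3 − (-46.891))/(3.884 − (-46.891))
f_A = 20.591 / 50.774 = 0.4055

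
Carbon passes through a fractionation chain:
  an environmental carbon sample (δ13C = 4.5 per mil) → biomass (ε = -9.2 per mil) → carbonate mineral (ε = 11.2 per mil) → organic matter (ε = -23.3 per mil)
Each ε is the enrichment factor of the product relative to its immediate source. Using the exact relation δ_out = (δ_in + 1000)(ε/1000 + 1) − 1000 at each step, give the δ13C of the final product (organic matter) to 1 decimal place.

-17.0 per mil

step 1: δ = (4.50 + 1000)·(-9.2/1000 + 1) − 1000 = -4.74 per mil
step 2: δ = (-4.74 + 1000)·(11.2/1000 + 1) − 1000 = 6.41 per mil
step 3: δ = (6.41 + 1000)·(-23.3/1000 + 1) − 1000 = -17.04 per mil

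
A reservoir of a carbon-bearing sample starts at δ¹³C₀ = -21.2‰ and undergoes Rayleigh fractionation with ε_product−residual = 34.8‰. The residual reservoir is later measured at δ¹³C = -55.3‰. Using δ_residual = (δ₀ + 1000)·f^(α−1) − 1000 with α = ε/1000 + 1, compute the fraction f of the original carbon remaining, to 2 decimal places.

0.36

α − 1 = ε/1000 = 0.0348
(δ_res + 1000)/(δ₀ + 1000) = (-55.3 + 1000)/(-21.2 + 1000) = 944.7/978.8 = 0.965161
f = 0.965161^(1/0.0348) = exp(ln(0.965161)/0.0348) = exp(-0.03546/0.0348)
f = exp(-1.0190) = 0.3610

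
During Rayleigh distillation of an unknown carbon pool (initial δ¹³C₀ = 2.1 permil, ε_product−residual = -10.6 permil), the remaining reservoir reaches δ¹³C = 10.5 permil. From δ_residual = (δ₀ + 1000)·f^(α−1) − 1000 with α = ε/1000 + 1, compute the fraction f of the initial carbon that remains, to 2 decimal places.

0.45

α − 1 = ε/1000 = -0.0106
(δ_res + 1000)/(δ₀ + 1000) = (10.5 + 1000)/(2.1 + 1000) = 1010.5/1002.1 = 1.008382
f = 1.008382^(1/-0.0106) = exp(ln(1.008382)/-0.0106) = exp(0.00835/-0.0106)
f = exp(-0.7875) = 0.4550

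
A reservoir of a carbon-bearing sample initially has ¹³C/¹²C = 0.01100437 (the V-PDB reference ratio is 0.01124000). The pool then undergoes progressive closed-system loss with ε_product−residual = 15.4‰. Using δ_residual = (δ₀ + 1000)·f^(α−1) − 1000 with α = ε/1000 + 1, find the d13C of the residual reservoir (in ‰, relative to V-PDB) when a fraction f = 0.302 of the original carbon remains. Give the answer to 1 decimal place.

-38.9‰

δ₀ = (0.01100437/0.01124000 − 1)×1000 = (0.979036 − 1)×1000 = -20.964‰
α − 1 = ε/1000 = 0.0154
f^(α−1) = 0.302^(0.0154) = 0.981730
δ_res = (-20.964 + 1000) × 0.981730 − 1000 = 961.150 − 1000 = -38.85‰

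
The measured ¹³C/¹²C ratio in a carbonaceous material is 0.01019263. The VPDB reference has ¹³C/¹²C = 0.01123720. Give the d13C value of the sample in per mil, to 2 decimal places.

-92.96 per mil

d13C = (R_sample / R_standard − 1) × 1000
R_sample / R_standard = 0.01019263 / 0.01123720 = 0.907044
d13C = (0.907044 − 1) × 1000 = -92.956 per mil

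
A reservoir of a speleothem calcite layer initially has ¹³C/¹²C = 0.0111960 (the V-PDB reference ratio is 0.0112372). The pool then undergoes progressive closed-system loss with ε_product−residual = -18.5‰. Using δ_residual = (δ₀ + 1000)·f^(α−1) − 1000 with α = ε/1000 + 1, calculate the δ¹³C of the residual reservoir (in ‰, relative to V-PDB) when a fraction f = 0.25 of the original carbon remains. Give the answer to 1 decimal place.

22.2‰

δ₀ = (0.0111960/0.0112372 − 1)×1000 = (0.996334 − 1)×1000 = -3.666‰
α − 1 = ε/1000 = -0.0185
f^(α−1) = 0.25^(-0.0185) = 1.025978
δ_res = (-3.666 + 1000) × 1.025978 − 1000 = 1022.217 − 1000 = 22.22‰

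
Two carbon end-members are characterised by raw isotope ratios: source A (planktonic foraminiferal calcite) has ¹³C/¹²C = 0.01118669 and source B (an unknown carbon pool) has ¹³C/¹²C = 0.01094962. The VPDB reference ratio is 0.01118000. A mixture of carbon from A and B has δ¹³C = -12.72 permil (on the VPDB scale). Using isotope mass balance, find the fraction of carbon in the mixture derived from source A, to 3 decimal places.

0.372

δ_A = (0.01118669/0.01118000 − 1)×1000 = (1.000598 − 1)×1000 = 0.598 permil
δ_B = (0.01094962/0.01118000 − 1)×1000 = (0.979394 − 1)×1000 = -20.606 permil
f_A = (δ_mix − δ_B)/(δ_A − δ_B) = (-12.72 − (-20.606))/(0.598 − (-20.606))
f_A = 7.886 / 21.205 = 0.3719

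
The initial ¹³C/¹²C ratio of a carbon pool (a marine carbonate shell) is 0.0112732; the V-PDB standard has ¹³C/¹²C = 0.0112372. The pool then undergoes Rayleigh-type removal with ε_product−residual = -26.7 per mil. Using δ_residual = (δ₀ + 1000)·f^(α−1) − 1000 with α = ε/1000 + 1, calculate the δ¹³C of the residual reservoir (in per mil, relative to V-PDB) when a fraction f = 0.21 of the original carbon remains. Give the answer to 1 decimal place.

δ₀ = (0.0112732/0.0112372 − 1)×1000 = (1.003204 − 1)×1000 = 3.204 per mil
α − 1 = ε/1000 = -0.0267
f^(α−1) = 0.21^(-0.0267) = 1.042550
δ_res = (3.204 + 1000) × 1.042550 − 1000 = 1045.890 − 1000 = 45.89 per mil

45.9 per mil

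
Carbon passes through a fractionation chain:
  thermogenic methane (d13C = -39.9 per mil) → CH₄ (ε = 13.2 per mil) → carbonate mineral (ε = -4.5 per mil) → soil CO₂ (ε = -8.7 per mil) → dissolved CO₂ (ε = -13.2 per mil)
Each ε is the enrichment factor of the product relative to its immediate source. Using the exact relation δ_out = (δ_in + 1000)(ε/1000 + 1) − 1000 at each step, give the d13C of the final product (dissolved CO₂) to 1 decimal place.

-52.7 per mil

step 1: δ = (-39.90 + 1000)·(13.2/1000 + 1) − 1000 = -27.23 per mil
step 2: δ = (-27.23 + 1000)·(-4.5/1000 + 1) − 1000 = -31.60 per mil
step 3: δ = (-31.60 + 1000)·(-8.7/1000 + 1) − 1000 = -40.03 per mil
step 4: δ = (-40.03 + 1000)·(-13.2/1000 + 1) − 1000 = -52.70 per mil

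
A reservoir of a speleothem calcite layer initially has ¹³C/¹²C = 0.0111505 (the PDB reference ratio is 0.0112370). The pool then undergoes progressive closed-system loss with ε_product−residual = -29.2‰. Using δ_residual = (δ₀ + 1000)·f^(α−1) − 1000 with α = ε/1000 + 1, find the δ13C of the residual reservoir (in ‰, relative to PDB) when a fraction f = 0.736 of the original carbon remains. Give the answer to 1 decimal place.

1.2‰

δ₀ = (0.0111505/0.0112370 − 1)×1000 = (0.992302 − 1)×1000 = -7.698‰
α − 1 = ε/1000 = -0.0292
f^(α−1) = 0.736^(-0.0292) = 1.008991
δ_res = (-7.698 + 1000) × 1.008991 − 1000 = 1001.224 − 1000 = 1.22‰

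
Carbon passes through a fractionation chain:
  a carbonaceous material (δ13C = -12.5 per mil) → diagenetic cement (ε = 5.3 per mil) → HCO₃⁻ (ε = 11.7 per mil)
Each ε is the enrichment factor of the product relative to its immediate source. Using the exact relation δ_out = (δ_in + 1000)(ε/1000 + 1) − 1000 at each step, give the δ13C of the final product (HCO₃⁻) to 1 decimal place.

step 1: δ = (-12.50 + 1000)·(5.3/1000 + 1) − 1000 = -7.27 per mil
step 2: δ = (-7.27 + 1000)·(11.7/1000 + 1) − 1000 = 4.35 per mil

4.3 per mil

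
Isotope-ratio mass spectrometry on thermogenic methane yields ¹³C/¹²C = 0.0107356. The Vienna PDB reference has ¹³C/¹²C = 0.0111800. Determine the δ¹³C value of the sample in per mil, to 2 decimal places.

-39.75 per mil

δ¹³C = (R_sample / R_standard − 1) × 1000
R_sample / R_standard = 0.0107356 / 0.0111800 = 0.960250
δ¹³C = (0.960250 − 1) × 1000 = -39.750 per mil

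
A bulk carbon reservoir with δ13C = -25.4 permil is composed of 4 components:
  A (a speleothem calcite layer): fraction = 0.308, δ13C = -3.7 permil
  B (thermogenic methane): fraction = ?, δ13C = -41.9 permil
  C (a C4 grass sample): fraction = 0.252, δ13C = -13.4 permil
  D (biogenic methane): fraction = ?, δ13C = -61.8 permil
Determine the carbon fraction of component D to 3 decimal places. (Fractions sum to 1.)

0.123

Let f_D and f_B be the unknown fractions; fractions sum to 1 so f_D + f_B = 0.440.
Mass balance: Σ fᵢ·δᵢ = δ_bulk ⇒ f_D·(-61.8) + f_B·(-41.9) = -25.4 − (-4.516) = -20.884
Substitute f_B = 0.440 − f_D:
f_D·(-61.8 − -41.9) = -20.884 − 0.440×(-41.9) = -2.448
f_D = -2.448 / -19.9 = 0.1230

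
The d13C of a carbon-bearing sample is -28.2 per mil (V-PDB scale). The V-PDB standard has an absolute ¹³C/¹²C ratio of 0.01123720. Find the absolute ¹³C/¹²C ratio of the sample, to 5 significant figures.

0.010920

R_sample = R_standard × (d13C/1000 + 1)
R_sample = 0.01123720 × (-28.2/1000 + 1) = 0.01123720 × 0.971800
R_sample = 0.0109203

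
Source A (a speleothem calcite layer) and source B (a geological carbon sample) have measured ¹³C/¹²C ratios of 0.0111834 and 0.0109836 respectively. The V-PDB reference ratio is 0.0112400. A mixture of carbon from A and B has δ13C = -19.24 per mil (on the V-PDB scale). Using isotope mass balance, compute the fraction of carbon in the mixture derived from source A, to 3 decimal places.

0.201

δ_A = (0.0111834/0.0112400 − 1)×1000 = (0.994964 − 1)×1000 = -5.036 per mil
δ_B = (0.0109836/0.0112400 − 1)×1000 = (0.977189 − 1)×1000 = -22.811 per mil
f_A = (δ_mix − δ_B)/(δ_A − δ_B) = (-19.24 − (-22.811))/(-5.036 − (-22.811))
f_A = 3.571 / 17.776 = 0.2009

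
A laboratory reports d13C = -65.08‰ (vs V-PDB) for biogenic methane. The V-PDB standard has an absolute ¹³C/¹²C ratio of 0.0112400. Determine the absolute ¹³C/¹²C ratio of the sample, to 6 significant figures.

0.0105085

R_sample = R_standard × (d13C/1000 + 1)
R_sample = 0.0112400 × (-65.08/1000 + 1) = 0.0112400 × 0.934920
R_sample = 0.0105085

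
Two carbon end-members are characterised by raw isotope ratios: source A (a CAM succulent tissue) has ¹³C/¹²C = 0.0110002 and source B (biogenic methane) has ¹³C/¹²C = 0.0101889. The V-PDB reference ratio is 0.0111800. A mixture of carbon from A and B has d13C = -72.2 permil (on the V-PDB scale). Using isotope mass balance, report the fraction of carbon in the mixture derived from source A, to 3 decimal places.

0.227

δ_A = (0.0110002/0.0111800 − 1)×1000 = (0.983918 − 1)×1000 = -16.082 permil
δ_B = (0.0101889/0.0111800 − 1)×1000 = (0.911351 − 1)×1000 = -88.649 permil
f_A = (δ_mix − δ_B)/(δ_A − δ_B) = (-72.2 − (-88.649))/(-16.082 − (-88.649))
f_A = 16.449 / 72.567 = 0.2267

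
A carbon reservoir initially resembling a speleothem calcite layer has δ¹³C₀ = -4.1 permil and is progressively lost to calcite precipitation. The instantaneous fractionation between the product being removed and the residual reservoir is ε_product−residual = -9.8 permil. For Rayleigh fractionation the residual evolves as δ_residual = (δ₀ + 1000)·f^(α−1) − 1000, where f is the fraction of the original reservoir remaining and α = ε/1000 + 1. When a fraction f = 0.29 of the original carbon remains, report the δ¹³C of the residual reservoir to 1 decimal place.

8.1 permil

Rayleigh residual: δ_res = (δ₀ + 1000)·f^(α−1) − 1000
α = ε/1000 + 1 = 0.99020, so α − 1 = -0.00980
f^(α−1) = 0.29^(-0.00980) = 1.012205
δ_res = (-4.1 + 1000) × 1.012205 − 1000 = 1008.055 − 1000 = 8.06 permil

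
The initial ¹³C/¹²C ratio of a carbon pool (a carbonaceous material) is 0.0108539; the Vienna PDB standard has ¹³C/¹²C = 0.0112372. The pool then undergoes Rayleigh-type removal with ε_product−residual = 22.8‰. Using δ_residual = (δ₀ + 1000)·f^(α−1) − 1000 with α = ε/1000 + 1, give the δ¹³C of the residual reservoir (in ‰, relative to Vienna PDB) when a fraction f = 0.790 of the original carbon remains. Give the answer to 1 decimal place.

δ₀ = (0.0108539/0.0112372 − 1)×1000 = (0.965890 − 1)×1000 = -34.110‰
α − 1 = ε/1000 = 0.0228
f^(α−1) = 0.790^(0.0228) = 0.994640
δ_res = (-34.110 + 1000) × 0.994640 − 1000 = 960.713 − 1000 = -39.29‰

-39.3‰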